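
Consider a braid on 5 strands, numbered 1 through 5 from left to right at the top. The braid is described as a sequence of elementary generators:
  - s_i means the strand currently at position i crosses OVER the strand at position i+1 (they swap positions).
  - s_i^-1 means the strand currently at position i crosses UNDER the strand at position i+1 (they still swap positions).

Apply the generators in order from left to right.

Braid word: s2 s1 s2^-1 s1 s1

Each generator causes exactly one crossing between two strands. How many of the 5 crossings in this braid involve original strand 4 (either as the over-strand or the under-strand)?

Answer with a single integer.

Gen 1: crossing 2x3. Involves strand 4? no. Count so far: 0
Gen 2: crossing 1x3. Involves strand 4? no. Count so far: 0
Gen 3: crossing 1x2. Involves strand 4? no. Count so far: 0
Gen 4: crossing 3x2. Involves strand 4? no. Count so far: 0
Gen 5: crossing 2x3. Involves strand 4? no. Count so far: 0

Answer: 0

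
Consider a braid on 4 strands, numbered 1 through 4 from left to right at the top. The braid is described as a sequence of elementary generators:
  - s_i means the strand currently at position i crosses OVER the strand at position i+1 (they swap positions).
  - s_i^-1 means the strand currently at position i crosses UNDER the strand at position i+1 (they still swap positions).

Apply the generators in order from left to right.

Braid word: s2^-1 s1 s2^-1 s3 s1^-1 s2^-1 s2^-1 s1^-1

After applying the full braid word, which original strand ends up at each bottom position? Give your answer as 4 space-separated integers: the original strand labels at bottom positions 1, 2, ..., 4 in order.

Answer: 3 2 4 1

Derivation:
Gen 1 (s2^-1): strand 2 crosses under strand 3. Perm now: [1 3 2 4]
Gen 2 (s1): strand 1 crosses over strand 3. Perm now: [3 1 2 4]
Gen 3 (s2^-1): strand 1 crosses under strand 2. Perm now: [3 2 1 4]
Gen 4 (s3): strand 1 crosses over strand 4. Perm now: [3 2 4 1]
Gen 5 (s1^-1): strand 3 crosses under strand 2. Perm now: [2 3 4 1]
Gen 6 (s2^-1): strand 3 crosses under strand 4. Perm now: [2 4 3 1]
Gen 7 (s2^-1): strand 4 crosses under strand 3. Perm now: [2 3 4 1]
Gen 8 (s1^-1): strand 2 crosses under strand 3. Perm now: [3 2 4 1]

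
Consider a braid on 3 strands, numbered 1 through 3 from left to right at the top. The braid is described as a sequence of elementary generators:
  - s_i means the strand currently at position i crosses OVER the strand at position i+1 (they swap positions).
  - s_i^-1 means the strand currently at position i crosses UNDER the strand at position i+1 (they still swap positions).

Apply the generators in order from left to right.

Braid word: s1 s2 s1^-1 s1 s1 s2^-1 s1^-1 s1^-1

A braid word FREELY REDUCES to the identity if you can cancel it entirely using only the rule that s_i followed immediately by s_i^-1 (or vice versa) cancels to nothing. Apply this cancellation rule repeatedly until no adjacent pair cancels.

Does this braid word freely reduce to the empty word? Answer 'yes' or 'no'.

Gen 1 (s1): push. Stack: [s1]
Gen 2 (s2): push. Stack: [s1 s2]
Gen 3 (s1^-1): push. Stack: [s1 s2 s1^-1]
Gen 4 (s1): cancels prior s1^-1. Stack: [s1 s2]
Gen 5 (s1): push. Stack: [s1 s2 s1]
Gen 6 (s2^-1): push. Stack: [s1 s2 s1 s2^-1]
Gen 7 (s1^-1): push. Stack: [s1 s2 s1 s2^-1 s1^-1]
Gen 8 (s1^-1): push. Stack: [s1 s2 s1 s2^-1 s1^-1 s1^-1]
Reduced word: s1 s2 s1 s2^-1 s1^-1 s1^-1

Answer: no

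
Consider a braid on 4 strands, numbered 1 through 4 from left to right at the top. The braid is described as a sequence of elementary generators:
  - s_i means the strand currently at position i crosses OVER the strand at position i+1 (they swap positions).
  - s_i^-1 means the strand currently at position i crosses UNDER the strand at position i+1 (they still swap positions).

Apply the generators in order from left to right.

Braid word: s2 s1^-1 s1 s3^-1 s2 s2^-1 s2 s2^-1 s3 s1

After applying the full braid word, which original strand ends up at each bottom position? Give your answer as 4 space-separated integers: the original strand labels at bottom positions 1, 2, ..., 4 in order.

Gen 1 (s2): strand 2 crosses over strand 3. Perm now: [1 3 2 4]
Gen 2 (s1^-1): strand 1 crosses under strand 3. Perm now: [3 1 2 4]
Gen 3 (s1): strand 3 crosses over strand 1. Perm now: [1 3 2 4]
Gen 4 (s3^-1): strand 2 crosses under strand 4. Perm now: [1 3 4 2]
Gen 5 (s2): strand 3 crosses over strand 4. Perm now: [1 4 3 2]
Gen 6 (s2^-1): strand 4 crosses under strand 3. Perm now: [1 3 4 2]
Gen 7 (s2): strand 3 crosses over strand 4. Perm now: [1 4 3 2]
Gen 8 (s2^-1): strand 4 crosses under strand 3. Perm now: [1 3 4 2]
Gen 9 (s3): strand 4 crosses over strand 2. Perm now: [1 3 2 4]
Gen 10 (s1): strand 1 crosses over strand 3. Perm now: [3 1 2 4]

Answer: 3 1 2 4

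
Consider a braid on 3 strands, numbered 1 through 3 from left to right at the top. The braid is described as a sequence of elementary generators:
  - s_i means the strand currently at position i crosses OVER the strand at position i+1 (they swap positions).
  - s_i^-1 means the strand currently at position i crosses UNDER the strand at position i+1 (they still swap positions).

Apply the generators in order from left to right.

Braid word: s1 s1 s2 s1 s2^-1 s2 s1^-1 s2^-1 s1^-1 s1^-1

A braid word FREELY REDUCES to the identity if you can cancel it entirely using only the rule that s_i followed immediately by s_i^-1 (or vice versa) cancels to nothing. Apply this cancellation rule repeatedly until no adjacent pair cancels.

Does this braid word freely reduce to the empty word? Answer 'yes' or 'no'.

Gen 1 (s1): push. Stack: [s1]
Gen 2 (s1): push. Stack: [s1 s1]
Gen 3 (s2): push. Stack: [s1 s1 s2]
Gen 4 (s1): push. Stack: [s1 s1 s2 s1]
Gen 5 (s2^-1): push. Stack: [s1 s1 s2 s1 s2^-1]
Gen 6 (s2): cancels prior s2^-1. Stack: [s1 s1 s2 s1]
Gen 7 (s1^-1): cancels prior s1. Stack: [s1 s1 s2]
Gen 8 (s2^-1): cancels prior s2. Stack: [s1 s1]
Gen 9 (s1^-1): cancels prior s1. Stack: [s1]
Gen 10 (s1^-1): cancels prior s1. Stack: []
Reduced word: (empty)

Answer: yes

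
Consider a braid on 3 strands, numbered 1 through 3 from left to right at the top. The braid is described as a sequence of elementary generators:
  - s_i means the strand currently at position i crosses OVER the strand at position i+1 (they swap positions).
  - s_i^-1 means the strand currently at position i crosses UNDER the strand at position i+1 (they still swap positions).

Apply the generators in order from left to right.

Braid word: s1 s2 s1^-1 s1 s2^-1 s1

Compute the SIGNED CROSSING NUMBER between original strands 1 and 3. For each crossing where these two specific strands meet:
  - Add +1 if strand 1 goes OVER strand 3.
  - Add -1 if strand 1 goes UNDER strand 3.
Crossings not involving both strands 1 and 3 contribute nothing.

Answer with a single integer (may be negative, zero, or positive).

Gen 1: crossing 1x2. Both 1&3? no. Sum: 0
Gen 2: 1 over 3. Both 1&3? yes. Contrib: +1. Sum: 1
Gen 3: crossing 2x3. Both 1&3? no. Sum: 1
Gen 4: crossing 3x2. Both 1&3? no. Sum: 1
Gen 5: 3 under 1. Both 1&3? yes. Contrib: +1. Sum: 2
Gen 6: crossing 2x1. Both 1&3? no. Sum: 2

Answer: 2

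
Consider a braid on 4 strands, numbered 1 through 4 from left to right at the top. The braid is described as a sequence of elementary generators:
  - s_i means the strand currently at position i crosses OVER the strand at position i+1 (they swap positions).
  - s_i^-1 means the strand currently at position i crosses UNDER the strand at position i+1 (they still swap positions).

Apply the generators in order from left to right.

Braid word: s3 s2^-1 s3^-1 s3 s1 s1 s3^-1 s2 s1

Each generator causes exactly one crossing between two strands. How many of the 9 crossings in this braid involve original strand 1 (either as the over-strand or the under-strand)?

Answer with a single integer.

Gen 1: crossing 3x4. Involves strand 1? no. Count so far: 0
Gen 2: crossing 2x4. Involves strand 1? no. Count so far: 0
Gen 3: crossing 2x3. Involves strand 1? no. Count so far: 0
Gen 4: crossing 3x2. Involves strand 1? no. Count so far: 0
Gen 5: crossing 1x4. Involves strand 1? yes. Count so far: 1
Gen 6: crossing 4x1. Involves strand 1? yes. Count so far: 2
Gen 7: crossing 2x3. Involves strand 1? no. Count so far: 2
Gen 8: crossing 4x3. Involves strand 1? no. Count so far: 2
Gen 9: crossing 1x3. Involves strand 1? yes. Count so far: 3

Answer: 3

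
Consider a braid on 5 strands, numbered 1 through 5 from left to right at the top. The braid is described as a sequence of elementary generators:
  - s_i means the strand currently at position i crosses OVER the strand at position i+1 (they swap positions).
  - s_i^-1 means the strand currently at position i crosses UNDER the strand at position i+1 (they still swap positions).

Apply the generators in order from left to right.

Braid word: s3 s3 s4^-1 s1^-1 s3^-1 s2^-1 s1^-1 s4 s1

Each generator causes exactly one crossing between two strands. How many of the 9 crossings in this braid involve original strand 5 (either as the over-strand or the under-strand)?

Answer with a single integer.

Answer: 5

Derivation:
Gen 1: crossing 3x4. Involves strand 5? no. Count so far: 0
Gen 2: crossing 4x3. Involves strand 5? no. Count so far: 0
Gen 3: crossing 4x5. Involves strand 5? yes. Count so far: 1
Gen 4: crossing 1x2. Involves strand 5? no. Count so far: 1
Gen 5: crossing 3x5. Involves strand 5? yes. Count so far: 2
Gen 6: crossing 1x5. Involves strand 5? yes. Count so far: 3
Gen 7: crossing 2x5. Involves strand 5? yes. Count so far: 4
Gen 8: crossing 3x4. Involves strand 5? no. Count so far: 4
Gen 9: crossing 5x2. Involves strand 5? yes. Count so far: 5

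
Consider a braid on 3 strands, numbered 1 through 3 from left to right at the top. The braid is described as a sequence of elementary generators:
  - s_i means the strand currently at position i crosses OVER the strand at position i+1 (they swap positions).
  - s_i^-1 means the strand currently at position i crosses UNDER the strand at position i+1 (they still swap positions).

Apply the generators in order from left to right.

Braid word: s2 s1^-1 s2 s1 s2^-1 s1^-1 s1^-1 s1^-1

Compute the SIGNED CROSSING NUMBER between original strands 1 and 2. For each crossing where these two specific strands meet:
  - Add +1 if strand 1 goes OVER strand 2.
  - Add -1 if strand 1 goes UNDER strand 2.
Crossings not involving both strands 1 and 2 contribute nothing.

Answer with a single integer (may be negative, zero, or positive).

Gen 1: crossing 2x3. Both 1&2? no. Sum: 0
Gen 2: crossing 1x3. Both 1&2? no. Sum: 0
Gen 3: 1 over 2. Both 1&2? yes. Contrib: +1. Sum: 1
Gen 4: crossing 3x2. Both 1&2? no. Sum: 1
Gen 5: crossing 3x1. Both 1&2? no. Sum: 1
Gen 6: 2 under 1. Both 1&2? yes. Contrib: +1. Sum: 2
Gen 7: 1 under 2. Both 1&2? yes. Contrib: -1. Sum: 1
Gen 8: 2 under 1. Both 1&2? yes. Contrib: +1. Sum: 2

Answer: 2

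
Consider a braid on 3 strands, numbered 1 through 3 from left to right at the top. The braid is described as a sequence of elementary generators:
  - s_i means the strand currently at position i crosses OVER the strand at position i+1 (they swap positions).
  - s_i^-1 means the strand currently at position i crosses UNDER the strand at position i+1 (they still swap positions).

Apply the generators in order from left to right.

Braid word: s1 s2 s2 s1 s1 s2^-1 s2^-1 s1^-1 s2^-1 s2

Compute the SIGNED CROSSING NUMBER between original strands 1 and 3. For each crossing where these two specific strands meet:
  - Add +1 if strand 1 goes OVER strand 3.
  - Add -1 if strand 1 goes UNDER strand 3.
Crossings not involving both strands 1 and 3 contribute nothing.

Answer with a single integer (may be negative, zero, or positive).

Answer: 0

Derivation:
Gen 1: crossing 1x2. Both 1&3? no. Sum: 0
Gen 2: 1 over 3. Both 1&3? yes. Contrib: +1. Sum: 1
Gen 3: 3 over 1. Both 1&3? yes. Contrib: -1. Sum: 0
Gen 4: crossing 2x1. Both 1&3? no. Sum: 0
Gen 5: crossing 1x2. Both 1&3? no. Sum: 0
Gen 6: 1 under 3. Both 1&3? yes. Contrib: -1. Sum: -1
Gen 7: 3 under 1. Both 1&3? yes. Contrib: +1. Sum: 0
Gen 8: crossing 2x1. Both 1&3? no. Sum: 0
Gen 9: crossing 2x3. Both 1&3? no. Sum: 0
Gen 10: crossing 3x2. Both 1&3? no. Sum: 0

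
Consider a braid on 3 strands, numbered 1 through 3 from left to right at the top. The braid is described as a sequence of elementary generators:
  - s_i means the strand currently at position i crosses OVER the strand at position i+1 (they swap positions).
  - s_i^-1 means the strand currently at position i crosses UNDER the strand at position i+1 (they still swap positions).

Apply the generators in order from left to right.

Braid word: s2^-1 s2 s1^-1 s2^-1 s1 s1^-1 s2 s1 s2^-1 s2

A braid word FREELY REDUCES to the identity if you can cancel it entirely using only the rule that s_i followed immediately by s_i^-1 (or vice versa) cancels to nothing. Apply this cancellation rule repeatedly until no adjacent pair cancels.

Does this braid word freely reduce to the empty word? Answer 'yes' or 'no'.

Answer: yes

Derivation:
Gen 1 (s2^-1): push. Stack: [s2^-1]
Gen 2 (s2): cancels prior s2^-1. Stack: []
Gen 3 (s1^-1): push. Stack: [s1^-1]
Gen 4 (s2^-1): push. Stack: [s1^-1 s2^-1]
Gen 5 (s1): push. Stack: [s1^-1 s2^-1 s1]
Gen 6 (s1^-1): cancels prior s1. Stack: [s1^-1 s2^-1]
Gen 7 (s2): cancels prior s2^-1. Stack: [s1^-1]
Gen 8 (s1): cancels prior s1^-1. Stack: []
Gen 9 (s2^-1): push. Stack: [s2^-1]
Gen 10 (s2): cancels prior s2^-1. Stack: []
Reduced word: (empty)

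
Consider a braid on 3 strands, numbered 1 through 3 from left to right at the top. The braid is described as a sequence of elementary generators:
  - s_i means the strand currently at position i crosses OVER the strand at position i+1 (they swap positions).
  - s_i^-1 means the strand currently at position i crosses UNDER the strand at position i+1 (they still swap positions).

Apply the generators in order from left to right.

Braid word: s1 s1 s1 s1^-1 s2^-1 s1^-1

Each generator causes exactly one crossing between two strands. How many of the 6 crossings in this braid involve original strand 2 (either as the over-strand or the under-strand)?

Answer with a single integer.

Gen 1: crossing 1x2. Involves strand 2? yes. Count so far: 1
Gen 2: crossing 2x1. Involves strand 2? yes. Count so far: 2
Gen 3: crossing 1x2. Involves strand 2? yes. Count so far: 3
Gen 4: crossing 2x1. Involves strand 2? yes. Count so far: 4
Gen 5: crossing 2x3. Involves strand 2? yes. Count so far: 5
Gen 6: crossing 1x3. Involves strand 2? no. Count so far: 5

Answer: 5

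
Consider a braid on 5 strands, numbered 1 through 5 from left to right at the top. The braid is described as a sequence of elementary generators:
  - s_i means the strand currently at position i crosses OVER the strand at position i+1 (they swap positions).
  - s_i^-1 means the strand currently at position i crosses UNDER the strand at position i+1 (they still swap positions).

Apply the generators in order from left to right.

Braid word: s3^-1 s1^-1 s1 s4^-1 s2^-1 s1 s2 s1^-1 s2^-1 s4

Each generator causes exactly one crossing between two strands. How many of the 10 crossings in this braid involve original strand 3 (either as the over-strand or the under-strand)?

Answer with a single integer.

Answer: 3

Derivation:
Gen 1: crossing 3x4. Involves strand 3? yes. Count so far: 1
Gen 2: crossing 1x2. Involves strand 3? no. Count so far: 1
Gen 3: crossing 2x1. Involves strand 3? no. Count so far: 1
Gen 4: crossing 3x5. Involves strand 3? yes. Count so far: 2
Gen 5: crossing 2x4. Involves strand 3? no. Count so far: 2
Gen 6: crossing 1x4. Involves strand 3? no. Count so far: 2
Gen 7: crossing 1x2. Involves strand 3? no. Count so far: 2
Gen 8: crossing 4x2. Involves strand 3? no. Count so far: 2
Gen 9: crossing 4x1. Involves strand 3? no. Count so far: 2
Gen 10: crossing 5x3. Involves strand 3? yes. Count so far: 3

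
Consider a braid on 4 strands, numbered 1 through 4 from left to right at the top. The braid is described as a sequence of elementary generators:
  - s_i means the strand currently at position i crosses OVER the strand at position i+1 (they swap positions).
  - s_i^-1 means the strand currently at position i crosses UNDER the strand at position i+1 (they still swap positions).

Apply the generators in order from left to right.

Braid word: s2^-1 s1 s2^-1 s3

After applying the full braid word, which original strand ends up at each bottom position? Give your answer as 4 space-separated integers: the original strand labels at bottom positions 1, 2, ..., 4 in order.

Answer: 3 2 4 1

Derivation:
Gen 1 (s2^-1): strand 2 crosses under strand 3. Perm now: [1 3 2 4]
Gen 2 (s1): strand 1 crosses over strand 3. Perm now: [3 1 2 4]
Gen 3 (s2^-1): strand 1 crosses under strand 2. Perm now: [3 2 1 4]
Gen 4 (s3): strand 1 crosses over strand 4. Perm now: [3 2 4 1]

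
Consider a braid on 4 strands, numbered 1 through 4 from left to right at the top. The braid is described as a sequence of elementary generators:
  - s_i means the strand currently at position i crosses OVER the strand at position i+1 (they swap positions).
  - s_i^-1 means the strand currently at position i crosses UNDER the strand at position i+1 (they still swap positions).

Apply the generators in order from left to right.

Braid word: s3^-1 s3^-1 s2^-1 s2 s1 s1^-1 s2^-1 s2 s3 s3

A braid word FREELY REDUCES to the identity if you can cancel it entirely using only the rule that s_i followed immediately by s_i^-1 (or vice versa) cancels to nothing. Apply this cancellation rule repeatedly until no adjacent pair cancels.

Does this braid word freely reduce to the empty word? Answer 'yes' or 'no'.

Answer: yes

Derivation:
Gen 1 (s3^-1): push. Stack: [s3^-1]
Gen 2 (s3^-1): push. Stack: [s3^-1 s3^-1]
Gen 3 (s2^-1): push. Stack: [s3^-1 s3^-1 s2^-1]
Gen 4 (s2): cancels prior s2^-1. Stack: [s3^-1 s3^-1]
Gen 5 (s1): push. Stack: [s3^-1 s3^-1 s1]
Gen 6 (s1^-1): cancels prior s1. Stack: [s3^-1 s3^-1]
Gen 7 (s2^-1): push. Stack: [s3^-1 s3^-1 s2^-1]
Gen 8 (s2): cancels prior s2^-1. Stack: [s3^-1 s3^-1]
Gen 9 (s3): cancels prior s3^-1. Stack: [s3^-1]
Gen 10 (s3): cancels prior s3^-1. Stack: []
Reduced word: (empty)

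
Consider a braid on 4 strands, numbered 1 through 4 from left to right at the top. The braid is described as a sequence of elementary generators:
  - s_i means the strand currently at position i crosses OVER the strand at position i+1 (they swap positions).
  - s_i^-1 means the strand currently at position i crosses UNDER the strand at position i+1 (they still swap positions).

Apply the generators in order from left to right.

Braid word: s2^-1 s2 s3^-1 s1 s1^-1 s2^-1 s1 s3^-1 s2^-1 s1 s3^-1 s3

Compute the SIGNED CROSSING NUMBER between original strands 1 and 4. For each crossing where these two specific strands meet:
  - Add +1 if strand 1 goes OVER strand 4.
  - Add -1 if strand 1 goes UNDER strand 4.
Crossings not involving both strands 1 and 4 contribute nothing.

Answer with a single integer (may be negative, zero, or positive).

Answer: 1

Derivation:
Gen 1: crossing 2x3. Both 1&4? no. Sum: 0
Gen 2: crossing 3x2. Both 1&4? no. Sum: 0
Gen 3: crossing 3x4. Both 1&4? no. Sum: 0
Gen 4: crossing 1x2. Both 1&4? no. Sum: 0
Gen 5: crossing 2x1. Both 1&4? no. Sum: 0
Gen 6: crossing 2x4. Both 1&4? no. Sum: 0
Gen 7: 1 over 4. Both 1&4? yes. Contrib: +1. Sum: 1
Gen 8: crossing 2x3. Both 1&4? no. Sum: 1
Gen 9: crossing 1x3. Both 1&4? no. Sum: 1
Gen 10: crossing 4x3. Both 1&4? no. Sum: 1
Gen 11: crossing 1x2. Both 1&4? no. Sum: 1
Gen 12: crossing 2x1. Both 1&4? no. Sum: 1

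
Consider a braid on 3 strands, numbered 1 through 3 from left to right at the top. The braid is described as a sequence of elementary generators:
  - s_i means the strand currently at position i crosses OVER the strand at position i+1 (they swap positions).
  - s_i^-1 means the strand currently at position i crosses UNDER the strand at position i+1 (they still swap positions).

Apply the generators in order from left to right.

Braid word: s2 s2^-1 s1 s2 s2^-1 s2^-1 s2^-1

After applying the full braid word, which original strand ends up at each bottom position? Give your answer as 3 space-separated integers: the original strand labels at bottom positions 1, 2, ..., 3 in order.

Gen 1 (s2): strand 2 crosses over strand 3. Perm now: [1 3 2]
Gen 2 (s2^-1): strand 3 crosses under strand 2. Perm now: [1 2 3]
Gen 3 (s1): strand 1 crosses over strand 2. Perm now: [2 1 3]
Gen 4 (s2): strand 1 crosses over strand 3. Perm now: [2 3 1]
Gen 5 (s2^-1): strand 3 crosses under strand 1. Perm now: [2 1 3]
Gen 6 (s2^-1): strand 1 crosses under strand 3. Perm now: [2 3 1]
Gen 7 (s2^-1): strand 3 crosses under strand 1. Perm now: [2 1 3]

Answer: 2 1 3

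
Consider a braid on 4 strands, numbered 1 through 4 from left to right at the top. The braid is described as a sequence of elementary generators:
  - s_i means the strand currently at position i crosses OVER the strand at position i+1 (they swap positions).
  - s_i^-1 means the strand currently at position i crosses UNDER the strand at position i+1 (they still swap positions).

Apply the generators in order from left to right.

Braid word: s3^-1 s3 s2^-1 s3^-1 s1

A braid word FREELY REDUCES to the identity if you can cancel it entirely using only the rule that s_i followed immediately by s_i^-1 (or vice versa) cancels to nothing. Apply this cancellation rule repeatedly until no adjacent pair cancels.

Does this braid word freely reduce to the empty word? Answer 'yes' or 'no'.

Gen 1 (s3^-1): push. Stack: [s3^-1]
Gen 2 (s3): cancels prior s3^-1. Stack: []
Gen 3 (s2^-1): push. Stack: [s2^-1]
Gen 4 (s3^-1): push. Stack: [s2^-1 s3^-1]
Gen 5 (s1): push. Stack: [s2^-1 s3^-1 s1]
Reduced word: s2^-1 s3^-1 s1

Answer: no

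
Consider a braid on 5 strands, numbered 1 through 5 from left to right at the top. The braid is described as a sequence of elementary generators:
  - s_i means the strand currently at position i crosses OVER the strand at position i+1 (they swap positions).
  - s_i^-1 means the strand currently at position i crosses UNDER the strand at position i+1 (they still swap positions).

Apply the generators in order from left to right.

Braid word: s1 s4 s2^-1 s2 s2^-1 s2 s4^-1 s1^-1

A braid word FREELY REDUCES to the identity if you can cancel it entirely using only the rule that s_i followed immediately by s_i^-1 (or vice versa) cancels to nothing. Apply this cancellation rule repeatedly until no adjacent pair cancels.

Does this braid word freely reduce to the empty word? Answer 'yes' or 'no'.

Answer: yes

Derivation:
Gen 1 (s1): push. Stack: [s1]
Gen 2 (s4): push. Stack: [s1 s4]
Gen 3 (s2^-1): push. Stack: [s1 s4 s2^-1]
Gen 4 (s2): cancels prior s2^-1. Stack: [s1 s4]
Gen 5 (s2^-1): push. Stack: [s1 s4 s2^-1]
Gen 6 (s2): cancels prior s2^-1. Stack: [s1 s4]
Gen 7 (s4^-1): cancels prior s4. Stack: [s1]
Gen 8 (s1^-1): cancels prior s1. Stack: []
Reduced word: (empty)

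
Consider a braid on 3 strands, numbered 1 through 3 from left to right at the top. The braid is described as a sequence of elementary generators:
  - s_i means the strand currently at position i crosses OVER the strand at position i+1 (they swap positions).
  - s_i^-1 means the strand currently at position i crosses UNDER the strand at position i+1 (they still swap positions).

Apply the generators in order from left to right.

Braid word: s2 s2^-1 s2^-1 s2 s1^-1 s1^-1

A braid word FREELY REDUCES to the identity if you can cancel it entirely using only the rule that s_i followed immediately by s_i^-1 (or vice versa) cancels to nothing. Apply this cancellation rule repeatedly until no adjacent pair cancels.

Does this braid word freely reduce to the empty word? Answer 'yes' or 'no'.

Answer: no

Derivation:
Gen 1 (s2): push. Stack: [s2]
Gen 2 (s2^-1): cancels prior s2. Stack: []
Gen 3 (s2^-1): push. Stack: [s2^-1]
Gen 4 (s2): cancels prior s2^-1. Stack: []
Gen 5 (s1^-1): push. Stack: [s1^-1]
Gen 6 (s1^-1): push. Stack: [s1^-1 s1^-1]
Reduced word: s1^-1 s1^-1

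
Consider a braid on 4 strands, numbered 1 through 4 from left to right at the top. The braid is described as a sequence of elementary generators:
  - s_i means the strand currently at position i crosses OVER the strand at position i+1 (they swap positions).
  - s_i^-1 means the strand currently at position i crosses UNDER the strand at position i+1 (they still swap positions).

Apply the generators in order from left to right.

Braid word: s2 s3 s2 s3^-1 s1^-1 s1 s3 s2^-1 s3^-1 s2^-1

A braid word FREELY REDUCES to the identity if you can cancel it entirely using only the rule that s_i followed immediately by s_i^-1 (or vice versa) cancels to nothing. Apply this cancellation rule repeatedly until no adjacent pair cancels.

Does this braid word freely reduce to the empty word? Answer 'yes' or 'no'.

Gen 1 (s2): push. Stack: [s2]
Gen 2 (s3): push. Stack: [s2 s3]
Gen 3 (s2): push. Stack: [s2 s3 s2]
Gen 4 (s3^-1): push. Stack: [s2 s3 s2 s3^-1]
Gen 5 (s1^-1): push. Stack: [s2 s3 s2 s3^-1 s1^-1]
Gen 6 (s1): cancels prior s1^-1. Stack: [s2 s3 s2 s3^-1]
Gen 7 (s3): cancels prior s3^-1. Stack: [s2 s3 s2]
Gen 8 (s2^-1): cancels prior s2. Stack: [s2 s3]
Gen 9 (s3^-1): cancels prior s3. Stack: [s2]
Gen 10 (s2^-1): cancels prior s2. Stack: []
Reduced word: (empty)

Answer: yes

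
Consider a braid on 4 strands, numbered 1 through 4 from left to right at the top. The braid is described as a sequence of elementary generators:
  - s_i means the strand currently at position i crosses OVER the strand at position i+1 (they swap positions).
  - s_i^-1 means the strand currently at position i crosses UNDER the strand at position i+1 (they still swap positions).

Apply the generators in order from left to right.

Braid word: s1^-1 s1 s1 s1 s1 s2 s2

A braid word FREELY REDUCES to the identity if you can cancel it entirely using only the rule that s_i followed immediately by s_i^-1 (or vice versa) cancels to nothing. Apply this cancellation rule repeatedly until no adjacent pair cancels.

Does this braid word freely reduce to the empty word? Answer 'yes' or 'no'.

Answer: no

Derivation:
Gen 1 (s1^-1): push. Stack: [s1^-1]
Gen 2 (s1): cancels prior s1^-1. Stack: []
Gen 3 (s1): push. Stack: [s1]
Gen 4 (s1): push. Stack: [s1 s1]
Gen 5 (s1): push. Stack: [s1 s1 s1]
Gen 6 (s2): push. Stack: [s1 s1 s1 s2]
Gen 7 (s2): push. Stack: [s1 s1 s1 s2 s2]
Reduced word: s1 s1 s1 s2 s2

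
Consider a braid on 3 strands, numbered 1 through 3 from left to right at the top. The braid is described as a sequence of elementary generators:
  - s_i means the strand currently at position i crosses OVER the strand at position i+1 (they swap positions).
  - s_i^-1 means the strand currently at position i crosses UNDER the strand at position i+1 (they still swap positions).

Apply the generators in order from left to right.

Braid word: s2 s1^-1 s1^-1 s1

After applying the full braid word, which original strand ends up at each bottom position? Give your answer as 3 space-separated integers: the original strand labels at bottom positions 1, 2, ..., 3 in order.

Gen 1 (s2): strand 2 crosses over strand 3. Perm now: [1 3 2]
Gen 2 (s1^-1): strand 1 crosses under strand 3. Perm now: [3 1 2]
Gen 3 (s1^-1): strand 3 crosses under strand 1. Perm now: [1 3 2]
Gen 4 (s1): strand 1 crosses over strand 3. Perm now: [3 1 2]

Answer: 3 1 2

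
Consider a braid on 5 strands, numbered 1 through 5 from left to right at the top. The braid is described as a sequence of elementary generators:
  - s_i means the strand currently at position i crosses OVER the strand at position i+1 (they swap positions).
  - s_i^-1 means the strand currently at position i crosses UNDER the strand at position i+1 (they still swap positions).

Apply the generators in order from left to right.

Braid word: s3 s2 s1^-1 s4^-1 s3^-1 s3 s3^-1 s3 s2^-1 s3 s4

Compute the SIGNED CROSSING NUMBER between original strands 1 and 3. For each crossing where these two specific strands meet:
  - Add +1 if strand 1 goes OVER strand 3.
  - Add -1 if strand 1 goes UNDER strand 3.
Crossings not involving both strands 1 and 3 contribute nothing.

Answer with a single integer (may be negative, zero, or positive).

Gen 1: crossing 3x4. Both 1&3? no. Sum: 0
Gen 2: crossing 2x4. Both 1&3? no. Sum: 0
Gen 3: crossing 1x4. Both 1&3? no. Sum: 0
Gen 4: crossing 3x5. Both 1&3? no. Sum: 0
Gen 5: crossing 2x5. Both 1&3? no. Sum: 0
Gen 6: crossing 5x2. Both 1&3? no. Sum: 0
Gen 7: crossing 2x5. Both 1&3? no. Sum: 0
Gen 8: crossing 5x2. Both 1&3? no. Sum: 0
Gen 9: crossing 1x2. Both 1&3? no. Sum: 0
Gen 10: crossing 1x5. Both 1&3? no. Sum: 0
Gen 11: 1 over 3. Both 1&3? yes. Contrib: +1. Sum: 1

Answer: 1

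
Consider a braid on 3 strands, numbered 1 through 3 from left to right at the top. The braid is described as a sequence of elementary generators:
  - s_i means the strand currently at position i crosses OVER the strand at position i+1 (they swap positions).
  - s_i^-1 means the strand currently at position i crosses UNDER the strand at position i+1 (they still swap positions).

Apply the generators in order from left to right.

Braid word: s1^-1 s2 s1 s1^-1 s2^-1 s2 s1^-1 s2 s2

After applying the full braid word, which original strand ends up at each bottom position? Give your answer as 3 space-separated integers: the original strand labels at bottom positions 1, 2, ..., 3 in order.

Answer: 3 2 1

Derivation:
Gen 1 (s1^-1): strand 1 crosses under strand 2. Perm now: [2 1 3]
Gen 2 (s2): strand 1 crosses over strand 3. Perm now: [2 3 1]
Gen 3 (s1): strand 2 crosses over strand 3. Perm now: [3 2 1]
Gen 4 (s1^-1): strand 3 crosses under strand 2. Perm now: [2 3 1]
Gen 5 (s2^-1): strand 3 crosses under strand 1. Perm now: [2 1 3]
Gen 6 (s2): strand 1 crosses over strand 3. Perm now: [2 3 1]
Gen 7 (s1^-1): strand 2 crosses under strand 3. Perm now: [3 2 1]
Gen 8 (s2): strand 2 crosses over strand 1. Perm now: [3 1 2]
Gen 9 (s2): strand 1 crosses over strand 2. Perm now: [3 2 1]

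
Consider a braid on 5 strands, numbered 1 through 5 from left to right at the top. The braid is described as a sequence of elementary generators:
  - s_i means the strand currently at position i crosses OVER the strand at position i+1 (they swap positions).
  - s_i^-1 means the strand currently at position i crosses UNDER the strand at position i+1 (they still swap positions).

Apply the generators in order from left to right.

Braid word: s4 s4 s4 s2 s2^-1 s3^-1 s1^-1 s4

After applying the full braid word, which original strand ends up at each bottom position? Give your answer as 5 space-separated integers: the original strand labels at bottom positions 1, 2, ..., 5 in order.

Gen 1 (s4): strand 4 crosses over strand 5. Perm now: [1 2 3 5 4]
Gen 2 (s4): strand 5 crosses over strand 4. Perm now: [1 2 3 4 5]
Gen 3 (s4): strand 4 crosses over strand 5. Perm now: [1 2 3 5 4]
Gen 4 (s2): strand 2 crosses over strand 3. Perm now: [1 3 2 5 4]
Gen 5 (s2^-1): strand 3 crosses under strand 2. Perm now: [1 2 3 5 4]
Gen 6 (s3^-1): strand 3 crosses under strand 5. Perm now: [1 2 5 3 4]
Gen 7 (s1^-1): strand 1 crosses under strand 2. Perm now: [2 1 5 3 4]
Gen 8 (s4): strand 3 crosses over strand 4. Perm now: [2 1 5 4 3]

Answer: 2 1 5 4 3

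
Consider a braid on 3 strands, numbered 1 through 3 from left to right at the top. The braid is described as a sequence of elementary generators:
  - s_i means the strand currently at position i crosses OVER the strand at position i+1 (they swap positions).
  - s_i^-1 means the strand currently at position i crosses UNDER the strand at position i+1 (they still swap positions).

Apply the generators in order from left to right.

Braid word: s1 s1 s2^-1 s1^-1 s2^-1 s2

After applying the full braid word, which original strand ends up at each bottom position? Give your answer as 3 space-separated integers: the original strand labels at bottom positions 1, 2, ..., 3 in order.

Answer: 3 1 2

Derivation:
Gen 1 (s1): strand 1 crosses over strand 2. Perm now: [2 1 3]
Gen 2 (s1): strand 2 crosses over strand 1. Perm now: [1 2 3]
Gen 3 (s2^-1): strand 2 crosses under strand 3. Perm now: [1 3 2]
Gen 4 (s1^-1): strand 1 crosses under strand 3. Perm now: [3 1 2]
Gen 5 (s2^-1): strand 1 crosses under strand 2. Perm now: [3 2 1]
Gen 6 (s2): strand 2 crosses over strand 1. Perm now: [3 1 2]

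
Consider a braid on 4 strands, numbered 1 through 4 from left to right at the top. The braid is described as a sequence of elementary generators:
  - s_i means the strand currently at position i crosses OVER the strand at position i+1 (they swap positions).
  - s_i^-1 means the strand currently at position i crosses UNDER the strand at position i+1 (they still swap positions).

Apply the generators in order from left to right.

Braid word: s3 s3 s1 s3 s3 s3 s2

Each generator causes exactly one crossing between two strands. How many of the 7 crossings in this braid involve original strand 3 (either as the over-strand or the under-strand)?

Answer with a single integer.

Answer: 5

Derivation:
Gen 1: crossing 3x4. Involves strand 3? yes. Count so far: 1
Gen 2: crossing 4x3. Involves strand 3? yes. Count so far: 2
Gen 3: crossing 1x2. Involves strand 3? no. Count so far: 2
Gen 4: crossing 3x4. Involves strand 3? yes. Count so far: 3
Gen 5: crossing 4x3. Involves strand 3? yes. Count so far: 4
Gen 6: crossing 3x4. Involves strand 3? yes. Count so far: 5
Gen 7: crossing 1x4. Involves strand 3? no. Count so far: 5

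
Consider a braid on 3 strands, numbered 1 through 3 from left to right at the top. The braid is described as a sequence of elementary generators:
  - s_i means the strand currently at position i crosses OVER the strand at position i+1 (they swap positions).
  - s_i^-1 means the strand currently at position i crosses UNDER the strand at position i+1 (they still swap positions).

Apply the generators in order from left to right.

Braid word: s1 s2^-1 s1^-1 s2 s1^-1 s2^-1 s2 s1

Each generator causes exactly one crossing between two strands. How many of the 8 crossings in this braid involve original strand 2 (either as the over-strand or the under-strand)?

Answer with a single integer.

Gen 1: crossing 1x2. Involves strand 2? yes. Count so far: 1
Gen 2: crossing 1x3. Involves strand 2? no. Count so far: 1
Gen 3: crossing 2x3. Involves strand 2? yes. Count so far: 2
Gen 4: crossing 2x1. Involves strand 2? yes. Count so far: 3
Gen 5: crossing 3x1. Involves strand 2? no. Count so far: 3
Gen 6: crossing 3x2. Involves strand 2? yes. Count so far: 4
Gen 7: crossing 2x3. Involves strand 2? yes. Count so far: 5
Gen 8: crossing 1x3. Involves strand 2? no. Count so far: 5

Answer: 5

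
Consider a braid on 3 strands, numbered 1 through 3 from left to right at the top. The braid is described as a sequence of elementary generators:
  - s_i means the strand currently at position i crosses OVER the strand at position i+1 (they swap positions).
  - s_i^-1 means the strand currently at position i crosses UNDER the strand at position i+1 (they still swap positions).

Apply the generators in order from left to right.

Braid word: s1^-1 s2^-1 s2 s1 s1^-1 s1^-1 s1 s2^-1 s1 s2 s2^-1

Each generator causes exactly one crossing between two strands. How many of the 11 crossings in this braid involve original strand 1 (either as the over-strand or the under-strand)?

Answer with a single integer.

Answer: 10

Derivation:
Gen 1: crossing 1x2. Involves strand 1? yes. Count so far: 1
Gen 2: crossing 1x3. Involves strand 1? yes. Count so far: 2
Gen 3: crossing 3x1. Involves strand 1? yes. Count so far: 3
Gen 4: crossing 2x1. Involves strand 1? yes. Count so far: 4
Gen 5: crossing 1x2. Involves strand 1? yes. Count so far: 5
Gen 6: crossing 2x1. Involves strand 1? yes. Count so far: 6
Gen 7: crossing 1x2. Involves strand 1? yes. Count so far: 7
Gen 8: crossing 1x3. Involves strand 1? yes. Count so far: 8
Gen 9: crossing 2x3. Involves strand 1? no. Count so far: 8
Gen 10: crossing 2x1. Involves strand 1? yes. Count so far: 9
Gen 11: crossing 1x2. Involves strand 1? yes. Count so far: 10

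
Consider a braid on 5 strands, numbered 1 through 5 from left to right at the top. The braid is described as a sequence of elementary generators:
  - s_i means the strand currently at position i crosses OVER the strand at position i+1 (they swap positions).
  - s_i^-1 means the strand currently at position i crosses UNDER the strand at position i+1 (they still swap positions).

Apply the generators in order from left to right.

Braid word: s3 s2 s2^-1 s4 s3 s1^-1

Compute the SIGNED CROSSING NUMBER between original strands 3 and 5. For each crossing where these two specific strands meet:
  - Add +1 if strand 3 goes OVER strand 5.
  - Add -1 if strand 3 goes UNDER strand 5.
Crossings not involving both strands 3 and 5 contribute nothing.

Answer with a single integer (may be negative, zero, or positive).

Answer: 1

Derivation:
Gen 1: crossing 3x4. Both 3&5? no. Sum: 0
Gen 2: crossing 2x4. Both 3&5? no. Sum: 0
Gen 3: crossing 4x2. Both 3&5? no. Sum: 0
Gen 4: 3 over 5. Both 3&5? yes. Contrib: +1. Sum: 1
Gen 5: crossing 4x5. Both 3&5? no. Sum: 1
Gen 6: crossing 1x2. Both 3&5? no. Sum: 1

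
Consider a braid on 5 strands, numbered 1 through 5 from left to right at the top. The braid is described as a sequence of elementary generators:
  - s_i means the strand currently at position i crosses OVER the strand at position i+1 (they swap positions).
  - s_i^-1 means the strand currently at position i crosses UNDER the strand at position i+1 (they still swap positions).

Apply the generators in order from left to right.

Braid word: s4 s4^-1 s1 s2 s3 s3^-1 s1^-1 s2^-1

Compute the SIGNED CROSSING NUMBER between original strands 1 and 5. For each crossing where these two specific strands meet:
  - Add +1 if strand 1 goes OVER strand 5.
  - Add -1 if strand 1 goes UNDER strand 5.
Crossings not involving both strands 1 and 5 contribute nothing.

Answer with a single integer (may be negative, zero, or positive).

Answer: 0

Derivation:
Gen 1: crossing 4x5. Both 1&5? no. Sum: 0
Gen 2: crossing 5x4. Both 1&5? no. Sum: 0
Gen 3: crossing 1x2. Both 1&5? no. Sum: 0
Gen 4: crossing 1x3. Both 1&5? no. Sum: 0
Gen 5: crossing 1x4. Both 1&5? no. Sum: 0
Gen 6: crossing 4x1. Both 1&5? no. Sum: 0
Gen 7: crossing 2x3. Both 1&5? no. Sum: 0
Gen 8: crossing 2x1. Both 1&5? no. Sum: 0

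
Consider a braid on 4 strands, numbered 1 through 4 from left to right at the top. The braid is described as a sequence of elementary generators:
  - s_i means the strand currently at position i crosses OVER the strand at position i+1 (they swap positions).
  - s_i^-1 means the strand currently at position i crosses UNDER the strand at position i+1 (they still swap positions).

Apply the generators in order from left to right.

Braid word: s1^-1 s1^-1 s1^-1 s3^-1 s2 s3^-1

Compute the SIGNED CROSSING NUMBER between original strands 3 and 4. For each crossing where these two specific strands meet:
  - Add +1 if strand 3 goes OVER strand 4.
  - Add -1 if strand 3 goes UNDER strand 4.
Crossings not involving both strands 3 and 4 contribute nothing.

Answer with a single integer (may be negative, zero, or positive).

Answer: -1

Derivation:
Gen 1: crossing 1x2. Both 3&4? no. Sum: 0
Gen 2: crossing 2x1. Both 3&4? no. Sum: 0
Gen 3: crossing 1x2. Both 3&4? no. Sum: 0
Gen 4: 3 under 4. Both 3&4? yes. Contrib: -1. Sum: -1
Gen 5: crossing 1x4. Both 3&4? no. Sum: -1
Gen 6: crossing 1x3. Both 3&4? no. Sum: -1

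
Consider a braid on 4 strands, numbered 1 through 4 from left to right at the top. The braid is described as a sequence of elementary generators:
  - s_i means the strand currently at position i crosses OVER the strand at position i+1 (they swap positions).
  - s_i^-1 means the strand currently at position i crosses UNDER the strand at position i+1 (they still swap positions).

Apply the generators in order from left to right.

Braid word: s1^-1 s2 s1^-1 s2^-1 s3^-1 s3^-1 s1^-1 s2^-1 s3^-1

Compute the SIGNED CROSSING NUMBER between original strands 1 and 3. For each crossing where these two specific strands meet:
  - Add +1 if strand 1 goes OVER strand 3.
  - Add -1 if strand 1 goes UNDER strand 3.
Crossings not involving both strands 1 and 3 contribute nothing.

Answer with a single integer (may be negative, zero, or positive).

Answer: 2

Derivation:
Gen 1: crossing 1x2. Both 1&3? no. Sum: 0
Gen 2: 1 over 3. Both 1&3? yes. Contrib: +1. Sum: 1
Gen 3: crossing 2x3. Both 1&3? no. Sum: 1
Gen 4: crossing 2x1. Both 1&3? no. Sum: 1
Gen 5: crossing 2x4. Both 1&3? no. Sum: 1
Gen 6: crossing 4x2. Both 1&3? no. Sum: 1
Gen 7: 3 under 1. Both 1&3? yes. Contrib: +1. Sum: 2
Gen 8: crossing 3x2. Both 1&3? no. Sum: 2
Gen 9: crossing 3x4. Both 1&3? no. Sum: 2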